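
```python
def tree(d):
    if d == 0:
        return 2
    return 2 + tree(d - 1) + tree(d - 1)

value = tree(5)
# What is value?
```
Call trace (a repeated sub-call is expanded the first time; later identical calls just restate its return value):
tree(d=5)
  tree(d=4)
    tree(d=3)
      tree(d=2)
        tree(d=1)
          tree(d=0)
          -> return 2
          tree(d=0)
          -> return 2
        -> return 6
        tree(d=1) -> return 6  (same call as traced above)
      -> return 14
      tree(d=2) -> return 14  (same call as traced above)
    -> return 30
    tree(d=3) -> return 30  (same call as traced above)
  -> return 62
  tree(d=4) -> return 62  (same call as traced above)
-> return 126

Final answer: 126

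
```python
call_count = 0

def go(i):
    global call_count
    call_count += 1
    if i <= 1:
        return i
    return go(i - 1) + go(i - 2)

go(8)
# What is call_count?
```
Call trace (a repeated sub-call is expanded the first time; later identical calls just restate its return value):
go(i=8)
  go(i=7)
    go(i=6)
      go(i=5)
        go(i=4)
          go(i=3)
            go(i=2)
              go(i=1)
              -> return 1
              go(i=0)
              -> return 0
            -> return 1
            go(i=1)
            -> return 1
          -> return 2
          go(i=2) -> return 1  (same call as traced above)
        -> return 3
        go(i=3) -> return 2  (same call as traced above)
      -> return 5
      go(i=4) -> return 3  (same call as traced above)
    -> return 8
    go(i=5) -> return 5  (same call as traced above)
  -> return 13
  go(i=6) -> return 8  (same call as traced above)
-> return 21

call_count is incremented once per call, so count the calls in each subtree. Let C(i) = number of calls made by go(i).
C(0) = C(1) = 1 (base case, no recursion); C(i) = 1 + C(i - 1) + C(i - 2) otherwise.
C(2) = 1 + C(1) + C(0) = 1 + 1 + 1 = 3
C(3) = 1 + C(2) + C(1) = 1 + 3 + 1 = 5
C(4) = 1 + C(3) + C(2) = 1 + 5 + 3 = 9
C(5) = 1 + C(4) + C(3) = 1 + 9 + 5 = 15
C(6) = 1 + C(5) + C(4) = 1 + 15 + 9 = 25
C(7) = 1 + C(6) + C(5) = 1 + 25 + 15 = 41
C(8) = 1 + C(7) + C(6) = 1 + 41 + 25 = 67
call_count = C(8) = 67

Final answer: 67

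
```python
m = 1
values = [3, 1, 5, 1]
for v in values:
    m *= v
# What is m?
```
Trace:
  m=1
  m=3, v=3
  m=3, v=1
  m=15, v=5
  m=15, v=1

Final answer: 15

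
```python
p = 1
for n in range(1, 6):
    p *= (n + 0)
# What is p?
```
Trace:
  p=1
  p=1, n=1
  p=2, n=2
  p=6, n=3
  p=24, n=4
  p=120, n=5

Final answer: 120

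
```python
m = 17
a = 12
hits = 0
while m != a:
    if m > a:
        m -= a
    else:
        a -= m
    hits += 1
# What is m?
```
Trace:
  m=17
  m=17, a=12
  m=17, a=12, hits=0
  m=5, a=12, hits=1
  m=5, a=7, hits=2
  m=5, a=2, hits=3
  m=3, a=2, hits=4
  m=1, a=2, hits=5
  m=1, a=1, hits=6

Final answer: 1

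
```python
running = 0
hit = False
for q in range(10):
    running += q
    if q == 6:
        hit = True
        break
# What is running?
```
Trace:
  running=0
  running=0, hit=False
  running=0, hit=False, q=0
  running=1, hit=False, q=1
  running=3, hit=False, q=2
  running=6, hit=False, q=3
  running=10, hit=False, q=4
  running=15, hit=False, q=5
  running=21, hit=True, q=6

Final answer: 21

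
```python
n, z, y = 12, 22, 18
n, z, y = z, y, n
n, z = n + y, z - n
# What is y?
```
Trace:
  n=12, z=22, y=18
  n=22, z=18, y=12
  n=34, z=-4, y=12

Final answer: 12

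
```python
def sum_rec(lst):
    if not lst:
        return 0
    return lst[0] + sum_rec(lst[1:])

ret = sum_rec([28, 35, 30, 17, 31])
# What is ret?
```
Call trace:
sum_rec(lst=[28, 35, 30, 17, 31])
  sum_rec(lst=[35, 30, 17, 31])
    sum_rec(lst=[30, 17, 31])
      sum_rec(lst=[17, 31])
        sum_rec(lst=[31])
          sum_rec(lst=[])
          -> return 0
        -> return 31
      -> return 48
    -> return 78
  -> return 113
-> return 141

Final answer: 141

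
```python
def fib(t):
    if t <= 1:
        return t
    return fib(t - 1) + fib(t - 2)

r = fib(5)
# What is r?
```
Call trace (a repeated sub-call is expanded the first time; later identical calls just restate its return value):
fib(t=5)
  fib(t=4)
    fib(t=3)
      fib(t=2)
        fib(t=1)
        -> return 1
        fib(t=0)
        -> return 0
      -> return 1
      fib(t=1)
      -> return 1
    -> return 2
    fib(t=2) -> return 1  (same call as traced above)
  -> return 3
  fib(t=3) -> return 2  (same call as traced above)
-> return 5

Final answer: 5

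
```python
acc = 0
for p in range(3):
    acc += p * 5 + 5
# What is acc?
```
Trace:
  acc=0
  acc=5, p=0
  acc=15, p=1
  acc=30, p=2

Final answer: 30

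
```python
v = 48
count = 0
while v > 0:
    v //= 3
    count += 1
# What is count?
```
Trace:
  v=48
  v=48, count=0
  v=16, count=1
  v=5, count=2
  v=1, count=3
  v=0, count=4

Final answer: 4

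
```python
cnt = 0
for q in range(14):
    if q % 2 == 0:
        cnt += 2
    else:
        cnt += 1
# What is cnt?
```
Trace:
  cnt=0
  cnt=2, q=0
  cnt=3, q=1
  cnt=5, q=2
  cnt=6, q=3
  cnt=8, q=4
  cnt=9, q=5
  cnt=11, q=6
  cnt=12, q=7
  cnt=14, q=8
  cnt=15, q=9
  cnt=17, q=10
  cnt=18, q=11
  cnt=20, q=12
  cnt=21, q=13

Final answer: 21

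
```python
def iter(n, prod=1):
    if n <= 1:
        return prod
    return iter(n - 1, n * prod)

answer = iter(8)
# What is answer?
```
Call trace:
iter(n=8, prod=1)
  iter(n=7, prod=8)
    iter(n=6, prod=56)
      iter(n=5, prod=336)
        iter(n=4, prod=1680)
          iter(n=3, prod=6720)
            iter(n=2, prod=20160)
              iter(n=1, prod=40320)
              -> return 40320
            -> return 40320
          -> return 40320
        -> return 40320
      -> return 40320
    -> return 40320
  -> return 40320
-> return 40320

Final answer: 40320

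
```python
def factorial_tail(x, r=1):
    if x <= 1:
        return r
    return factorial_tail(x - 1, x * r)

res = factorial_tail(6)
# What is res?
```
Call trace:
factorial_tail(x=6, r=1)
  factorial_tail(x=5, r=6)
    factorial_tail(x=4, r=30)
      factorial_tail(x=3, r=120)
        factorial_tail(x=2, r=360)
          factorial_tail(x=1, r=720)
          -> return 720
        -> return 720
      -> return 720
    -> return 720
  -> return 720
-> return 720

Final answer: 720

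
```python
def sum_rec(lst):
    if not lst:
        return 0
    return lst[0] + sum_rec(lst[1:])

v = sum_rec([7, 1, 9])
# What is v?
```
Call trace:
sum_rec(lst=[7, 1, 9])
  sum_rec(lst=[1, 9])
    sum_rec(lst=[9])
      sum_rec(lst=[])
      -> return 0
    -> return 9
  -> return 10
-> return 17

Final answer: 17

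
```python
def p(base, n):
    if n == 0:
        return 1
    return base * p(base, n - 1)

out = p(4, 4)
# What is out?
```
Call trace:
p(base=4, n=4)
  p(base=4, n=3)
    p(base=4, n=2)
      p(base=4, n=1)
        p(base=4, n=0)
        -> return 1
      -> return 4
    -> return 16
  -> return 64
-> return 256

Final answer: 256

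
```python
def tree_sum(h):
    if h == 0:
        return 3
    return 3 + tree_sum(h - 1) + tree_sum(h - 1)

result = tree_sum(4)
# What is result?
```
Call trace (a repeated sub-call is expanded the first time; later identical calls just restate its return value):
tree_sum(h=4)
  tree_sum(h=3)
    tree_sum(h=2)
      tree_sum(h=1)
        tree_sum(h=0)
        -> return 3
        tree_sum(h=0)
        -> return 3
      -> return 9
      tree_sum(h=1) -> return 9  (same call as traced above)
    -> return 21
    tree_sum(h=2) -> return 21  (same call as traced above)
  -> return 45
  tree_sum(h=3) -> return 45  (same call as traced above)
-> return 93

Final answer: 93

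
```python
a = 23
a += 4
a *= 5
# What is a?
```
Trace:
  a=23
  a=27
  a=135

Final answer: 135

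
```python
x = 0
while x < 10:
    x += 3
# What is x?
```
Trace:
  x=0
  x=3
  x=6
  x=9
  x=12

Final answer: 12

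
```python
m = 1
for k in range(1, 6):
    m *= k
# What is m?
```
Trace:
  m=1
  m=1, k=1
  m=2, k=2
  m=6, k=3
  m=24, k=4
  m=120, k=5

Final answer: 120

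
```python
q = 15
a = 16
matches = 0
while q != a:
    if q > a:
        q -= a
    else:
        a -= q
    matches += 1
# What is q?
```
Trace:
  q=15
  q=15, a=16
  q=15, a=16, matches=0
  q=15, a=1, matches=1
  q=14, a=1, matches=2
  q=13, a=1, matches=3
  q=12, a=1, matches=4
  q=11, a=1, matches=5
  q=10, a=1, matches=6
  q=9, a=1, matches=7
  q=8, a=1, matches=8
  q=7, a=1, matches=9
  q=6, a=1, matches=10
  q=5, a=1, matches=11
  q=4, a=1, matches=12
  q=3, a=1, matches=13
  q=2, a=1, matches=14
  q=1, a=1, matches=15

Final answer: 1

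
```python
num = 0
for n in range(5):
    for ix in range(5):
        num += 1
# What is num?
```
Trace:
  num=0
  num=1, n=0, ix=0
  num=2, n=0, ix=1
  num=3, n=0, ix=2
  num=4, n=0, ix=3
  num=5, n=0, ix=4
  num=6, n=1, ix=0
  num=7, n=1, ix=1
  num=8, n=1, ix=2
  num=9, n=1, ix=3
  num=10, n=1, ix=4
  num=11, n=2, ix=0
  num=12, n=2, ix=1
  num=13, n=2, ix=2
  num=14, n=2, ix=3
  num=15, n=2, ix=4
  num=16, n=3, ix=0
  num=17, n=3, ix=1
  num=18, n=3, ix=2
  num=19, n=3, ix=3
  num=20, n=3, ix=4
  num=21, n=4, ix=0
  num=22, n=4, ix=1
  num=23, n=4, ix=2
  num=24, n=4, ix=3
  num=25, n=4, ix=4

Final answer: 25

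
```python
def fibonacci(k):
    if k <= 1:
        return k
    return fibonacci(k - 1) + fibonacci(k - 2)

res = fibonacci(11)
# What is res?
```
Call trace (a repeated sub-call is expanded the first time; later identical calls just restate its return value):
fibonacci(k=11)
  fibonacci(k=10)
    fibonacci(k=9)
      fibonacci(k=8)
        fibonacci(k=7)
          fibonacci(k=6)
            fibonacci(k=5)
              fibonacci(k=4)
                fibonacci(k=3)
                  fibonacci(k=2)
                    fibonacci(k=1)
                    -> return 1
                    fibonacci(k=0)
                    -> return 0
                  -> return 1
                  fibonacci(k=1)
                  -> return 1
                -> return 2
                fibonacci(k=2) -> return 1  (same call as traced above)
              -> return 3
              fibonacci(k=3) -> return 2  (same call as traced above)
            -> return 5
            fibonacci(k=4) -> return 3  (same call as traced above)
          -> return 8
          fibonacci(k=5) -> return 5  (same call as traced above)
        -> return 13
        fibonacci(k=6) -> return 8  (same call as traced above)
      -> return 21
      fibonacci(k=7) -> return 13  (same call as traced above)
    -> return 34
    fibonacci(k=8) -> return 21  (same call as traced above)
  -> return 55
  fibonacci(k=9) -> return 34  (same call as traced above)
-> return 89

Final answer: 89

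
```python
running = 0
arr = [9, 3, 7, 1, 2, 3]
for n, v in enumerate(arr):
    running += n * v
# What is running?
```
Trace:
  running=0
  running=0, n=0, v=9
  running=3, n=1, v=3
  running=17, n=2, v=7
  running=20, n=3, v=1
  running=28, n=4, v=2
  running=43, n=5, v=3

Final answer: 43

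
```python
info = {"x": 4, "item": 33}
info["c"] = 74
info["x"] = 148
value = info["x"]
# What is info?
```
Trace:
  info={'x': 4, 'item': 33}
  info={'x': 4, 'item': 33, 'c': 74}
  info={'x': 148, 'item': 33, 'c': 74}
  info={'x': 148, 'item': 33, 'c': 74}, value=148

Final answer: {'x': 148, 'item': 33, 'c': 74}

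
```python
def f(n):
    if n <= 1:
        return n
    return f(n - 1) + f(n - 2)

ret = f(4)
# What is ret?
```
Call trace (a repeated sub-call is expanded the first time; later identical calls just restate its return value):
f(n=4)
  f(n=3)
    f(n=2)
      f(n=1)
      -> return 1
      f(n=0)
      -> return 0
    -> return 1
    f(n=1)
    -> return 1
  -> return 2
  f(n=2) -> return 1  (same call as traced above)
-> return 3

Final answer: 3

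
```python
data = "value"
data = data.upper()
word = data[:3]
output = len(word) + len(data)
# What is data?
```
Trace:
  data='value'
  data='VALUE'
  data='VALUE', word='VAL'
  data='VALUE', word='VAL', output=8

Final answer: 'VALUE'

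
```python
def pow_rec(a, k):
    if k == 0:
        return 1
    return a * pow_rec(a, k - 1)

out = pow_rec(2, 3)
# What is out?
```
Call trace:
pow_rec(a=2, k=3)
  pow_rec(a=2, k=2)
    pow_rec(a=2, k=1)
      pow_rec(a=2, k=0)
      -> return 1
    -> return 2
  -> return 4
-> return 8

Final answer: 8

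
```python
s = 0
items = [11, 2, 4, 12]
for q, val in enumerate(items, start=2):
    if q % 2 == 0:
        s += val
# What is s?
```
Trace:
  s=0
  s=11, q=2, val=11
  s=11, q=3, val=2
  s=15, q=4, val=4
  s=15, q=5, val=12

Final answer: 15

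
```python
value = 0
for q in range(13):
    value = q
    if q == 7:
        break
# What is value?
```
Trace:
  value=0
  value=0, q=0
  value=1, q=1
  value=2, q=2
  value=3, q=3
  value=4, q=4
  value=5, q=5
  value=6, q=6
  value=7, q=7

Final answer: 7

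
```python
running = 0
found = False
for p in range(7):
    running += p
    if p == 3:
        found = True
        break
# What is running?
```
Trace:
  running=0
  running=0, found=False
  running=0, found=False, p=0
  running=1, found=False, p=1
  running=3, found=False, p=2
  running=6, found=True, p=3

Final answer: 6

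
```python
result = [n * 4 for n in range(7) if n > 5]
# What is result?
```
Trace:
  n=0
  n=1
  n=2
  n=3
  n=4
  n=5
  n=6
  result=[24]

Final answer: [24]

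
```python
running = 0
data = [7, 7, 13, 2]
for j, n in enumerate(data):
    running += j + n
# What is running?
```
Trace:
  running=0
  running=7, j=0, n=7
  running=15, j=1, n=7
  running=30, j=2, n=13
  running=35, j=3, n=2

Final answer: 35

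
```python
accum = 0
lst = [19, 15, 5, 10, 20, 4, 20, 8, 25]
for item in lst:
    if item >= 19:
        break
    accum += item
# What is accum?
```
Trace:
  accum=0
  accum=0, item=19

Final answer: 0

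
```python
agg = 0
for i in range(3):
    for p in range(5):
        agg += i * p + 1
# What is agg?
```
Trace:
  agg=0
  agg=1, i=0, p=0
  agg=2, i=0, p=1
  agg=3, i=0, p=2
  agg=4, i=0, p=3
  agg=5, i=0, p=4
  agg=6, i=1, p=0
  agg=8, i=1, p=1
  agg=11, i=1, p=2
  agg=15, i=1, p=3
  agg=20, i=1, p=4
  agg=21, i=2, p=0
  agg=24, i=2, p=1
  agg=29, i=2, p=2
  agg=36, i=2, p=3
  agg=45, i=2, p=4

Final answer: 45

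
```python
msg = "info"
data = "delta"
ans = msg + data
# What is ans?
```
Trace:
  msg='info'
  msg='info', data='delta'
  msg='info', data='delta', ans='infodelta'

Final answer: 'infodelta'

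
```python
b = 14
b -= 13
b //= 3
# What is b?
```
Trace:
  b=14
  b=1
  b=0

Final answer: 0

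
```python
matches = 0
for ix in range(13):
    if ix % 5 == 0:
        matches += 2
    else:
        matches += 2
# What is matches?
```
Trace:
  matches=0
  matches=2, ix=0
  matches=4, ix=1
  matches=6, ix=2
  matches=8, ix=3
  matches=10, ix=4
  matches=12, ix=5
  matches=14, ix=6
  matches=16, ix=7
  matches=18, ix=8
  matches=20, ix=9
  matches=22, ix=10
  matches=24, ix=11
  matches=26, ix=12

Final answer: 26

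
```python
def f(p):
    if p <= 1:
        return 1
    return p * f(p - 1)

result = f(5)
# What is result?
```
Call trace:
f(p=5)
  f(p=4)
    f(p=3)
      f(p=2)
        f(p=1)
        -> return 1
      -> return 2
    -> return 6
  -> return 24
-> return 120

Final answer: 120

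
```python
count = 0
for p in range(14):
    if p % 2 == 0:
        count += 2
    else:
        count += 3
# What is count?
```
Trace:
  count=0
  count=2, p=0
  count=5, p=1
  count=7, p=2
  count=10, p=3
  count=12, p=4
  count=15, p=5
  count=17, p=6
  count=20, p=7
  count=22, p=8
  count=25, p=9
  count=27, p=10
  count=30, p=11
  count=32, p=12
  count=35, p=13

Final answer: 35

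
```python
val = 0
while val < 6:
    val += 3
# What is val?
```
Trace:
  val=0
  val=3
  val=6

Final answer: 6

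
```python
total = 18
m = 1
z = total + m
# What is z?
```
Trace:
  total=18
  total=18, m=1
  total=18, m=1, z=19

Final answer: 19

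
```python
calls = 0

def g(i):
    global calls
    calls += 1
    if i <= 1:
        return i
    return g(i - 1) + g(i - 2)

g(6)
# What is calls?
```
Call trace (a repeated sub-call is expanded the first time; later identical calls just restate its return value):
g(i=6)
  g(i=5)
    g(i=4)
      g(i=3)
        g(i=2)
          g(i=1)
          -> return 1
          g(i=0)
          -> return 0
        -> return 1
        g(i=1)
        -> return 1
      -> return 2
      g(i=2) -> return 1  (same call as traced above)
    -> return 3
    g(i=3) -> return 2  (same call as traced above)
  -> return 5
  g(i=4) -> return 3  (same call as traced above)
-> return 8

calls is incremented once per call, so count the calls in each subtree. Let C(i) = number of calls made by g(i).
C(0) = C(1) = 1 (base case, no recursion); C(i) = 1 + C(i - 1) + C(i - 2) otherwise.
C(2) = 1 + C(1) + C(0) = 1 + 1 + 1 = 3
C(3) = 1 + C(2) + C(1) = 1 + 3 + 1 = 5
C(4) = 1 + C(3) + C(2) = 1 + 5 + 3 = 9
C(5) = 1 + C(4) + C(3) = 1 + 9 + 5 = 15
C(6) = 1 + C(5) + C(4) = 1 + 15 + 9 = 25
calls = C(6) = 25

Final answer: 25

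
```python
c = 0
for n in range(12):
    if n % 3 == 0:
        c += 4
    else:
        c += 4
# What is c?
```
Trace:
  c=0
  c=4, n=0
  c=8, n=1
  c=12, n=2
  c=16, n=3
  c=20, n=4
  c=24, n=5
  c=28, n=6
  c=32, n=7
  c=36, n=8
  c=40, n=9
  c=44, n=10
  c=48, n=11

Final answer: 48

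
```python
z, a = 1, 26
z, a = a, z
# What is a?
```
Trace:
  z=1, a=26
  z=26, a=1

Final answer: 1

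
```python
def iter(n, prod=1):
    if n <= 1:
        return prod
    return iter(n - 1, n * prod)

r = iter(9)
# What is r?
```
Call trace:
iter(n=9, prod=1)
  iter(n=8, prod=9)
    iter(n=7, prod=72)
      iter(n=6, prod=504)
        iter(n=5, prod=3024)
          iter(n=4, prod=15120)
            iter(n=3, prod=60480)
              iter(n=2, prod=181440)
                iter(n=1, prod=362880)
                -> return 362880
              -> return 362880
            -> return 362880
          -> return 362880
        -> return 362880
      -> return 362880
    -> return 362880
  -> return 362880
-> return 362880

Final answer: 362880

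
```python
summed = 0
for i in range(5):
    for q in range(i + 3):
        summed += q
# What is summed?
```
Trace:
  summed=0
  summed=0, i=0, q=0
  summed=1, i=0, q=1
  summed=3, i=0, q=2
  summed=3, i=1, q=0
  summed=4, i=1, q=1
  summed=6, i=1, q=2
  summed=9, i=1, q=3
  summed=9, i=2, q=0
  summed=10, i=2, q=1
  summed=12, i=2, q=2
  summed=15, i=2, q=3
  summed=19, i=2, q=4
  summed=19, i=3, q=0
  summed=20, i=3, q=1
  summed=22, i=3, q=2
  summed=25, i=3, q=3
  summed=29, i=3, q=4
  summed=34, i=3, q=5
  summed=34, i=4, q=0
  summed=35, i=4, q=1
  summed=37, i=4, q=2
  summed=40, i=4, q=3
  summed=44, i=4, q=4
  summed=49, i=4, q=5
  summed=55, i=4, q=6

Final answer: 55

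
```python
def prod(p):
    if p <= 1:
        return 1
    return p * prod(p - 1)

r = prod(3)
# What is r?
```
Call trace:
prod(p=3)
  prod(p=2)
    prod(p=1)
    -> return 1
  -> return 2
-> return 6

Final answer: 6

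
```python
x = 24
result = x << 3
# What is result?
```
Trace:
  x=24
  x=24, result=192

Final answer: 192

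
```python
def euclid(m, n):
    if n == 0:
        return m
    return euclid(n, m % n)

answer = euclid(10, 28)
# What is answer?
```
Call trace:
euclid(m=10, n=28)
  euclid(m=28, n=10)
    euclid(m=10, n=8)
      euclid(m=8, n=2)
        euclid(m=2, n=0)
        -> return 2
      -> return 2
    -> return 2
  -> return 2
-> return 2

Final answer: 2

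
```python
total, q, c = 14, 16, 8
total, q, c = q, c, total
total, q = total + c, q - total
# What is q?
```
Trace:
  total=14, q=16, c=8
  total=16, q=8, c=14
  total=30, q=-8, c=14

Final answer: -8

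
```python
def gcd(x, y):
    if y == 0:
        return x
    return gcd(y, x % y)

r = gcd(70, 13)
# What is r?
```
Call trace:
gcd(x=70, y=13)
  gcd(x=13, y=5)
    gcd(x=5, y=3)
      gcd(x=3, y=2)
        gcd(x=2, y=1)
          gcd(x=1, y=0)
          -> return 1
        -> return 1
      -> return 1
    -> return 1
  -> return 1
-> return 1

Final answer: 1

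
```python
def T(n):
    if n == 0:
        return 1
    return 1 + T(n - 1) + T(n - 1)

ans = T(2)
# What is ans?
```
Call trace (a repeated sub-call is expanded the first time; later identical calls just restate its return value):
T(n=2)
  T(n=1)
    T(n=0)
    -> return 1
    T(n=0)
    -> return 1
  -> return 3
  T(n=1) -> return 3  (same call as traced above)
-> return 7

Final answer: 7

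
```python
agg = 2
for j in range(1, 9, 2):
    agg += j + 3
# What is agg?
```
Trace:
  agg=2
  agg=6, j=1
  agg=12, j=3
  agg=20, j=5
  agg=30, j=7

Final answer: 30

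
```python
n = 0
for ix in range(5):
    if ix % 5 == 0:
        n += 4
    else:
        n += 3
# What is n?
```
Trace:
  n=0
  n=4, ix=0
  n=7, ix=1
  n=10, ix=2
  n=13, ix=3
  n=16, ix=4

Final answer: 16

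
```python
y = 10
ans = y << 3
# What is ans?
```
Trace:
  y=10
  y=10, ans=80

Final answer: 80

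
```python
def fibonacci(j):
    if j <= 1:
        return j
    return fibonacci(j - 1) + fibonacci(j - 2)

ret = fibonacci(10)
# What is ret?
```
Call trace (a repeated sub-call is expanded the first time; later identical calls just restate its return value):
fibonacci(j=10)
  fibonacci(j=9)
    fibonacci(j=8)
      fibonacci(j=7)
        fibonacci(j=6)
          fibonacci(j=5)
            fibonacci(j=4)
              fibonacci(j=3)
                fibonacci(j=2)
                  fibonacci(j=1)
                  -> return 1
                  fibonacci(j=0)
                  -> return 0
                -> return 1
                fibonacci(j=1)
                -> return 1
              -> return 2
              fibonacci(j=2) -> return 1  (same call as traced above)
            -> return 3
            fibonacci(j=3) -> return 2  (same call as traced above)
          -> return 5
          fibonacci(j=4) -> return 3  (same call as traced above)
        -> return 8
        fibonacci(j=5) -> return 5  (same call as traced above)
      -> return 13
      fibonacci(j=6) -> return 8  (same call as traced above)
    -> return 21
    fibonacci(j=7) -> return 13  (same call as traced above)
  -> return 34
  fibonacci(j=8) -> return 21  (same call as traced above)
-> return 55

Final answer: 55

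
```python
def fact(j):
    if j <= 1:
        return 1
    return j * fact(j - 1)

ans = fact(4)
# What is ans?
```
Call trace:
fact(j=4)
  fact(j=3)
    fact(j=2)
      fact(j=1)
      -> return 1
    -> return 2
  -> return 6
-> return 24

Final answer: 24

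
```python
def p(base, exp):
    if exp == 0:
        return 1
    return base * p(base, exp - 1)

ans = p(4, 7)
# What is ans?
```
Call trace:
p(base=4, exp=7)
  p(base=4, exp=6)
    p(base=4, exp=5)
      p(base=4, exp=4)
        p(base=4, exp=3)
          p(base=4, exp=2)
            p(base=4, exp=1)
              p(base=4, exp=0)
              -> return 1
            -> return 4
          -> return 16
        -> return 64
      -> return 256
    -> return 1024
  -> return 4096
-> return 16384

Final answer: 16384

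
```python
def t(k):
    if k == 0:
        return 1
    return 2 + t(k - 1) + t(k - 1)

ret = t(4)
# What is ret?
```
Call trace (a repeated sub-call is expanded the first time; later identical calls just restate its return value):
t(k=4)
  t(k=3)
    t(k=2)
      t(k=1)
        t(k=0)
        -> return 1
        t(k=0)
        -> return 1
      -> return 4
      t(k=1) -> return 4  (same call as traced above)
    -> return 10
    t(k=2) -> return 10  (same call as traced above)
  -> return 22
  t(k=3) -> return 22  (same call as traced above)
-> return 46

Final answer: 46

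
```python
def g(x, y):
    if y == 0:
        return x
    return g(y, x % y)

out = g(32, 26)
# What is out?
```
Call trace:
g(x=32, y=26)
  g(x=26, y=6)
    g(x=6, y=2)
      g(x=2, y=0)
      -> return 2
    -> return 2
  -> return 2
-> return 2

Final answer: 2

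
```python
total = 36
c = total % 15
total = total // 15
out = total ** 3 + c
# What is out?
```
Trace:
  total=36
  total=36, c=6
  total=2, c=6
  total=2, c=6, out=14

Final answer: 14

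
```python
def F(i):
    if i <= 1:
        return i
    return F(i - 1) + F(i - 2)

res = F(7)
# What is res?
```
Call trace (a repeated sub-call is expanded the first time; later identical calls just restate its return value):
F(i=7)
  F(i=6)
    F(i=5)
      F(i=4)
        F(i=3)
          F(i=2)
            F(i=1)
            -> return 1
            F(i=0)
            -> return 0
          -> return 1
          F(i=1)
          -> return 1
        -> return 2
        F(i=2) -> return 1  (same call as traced above)
      -> return 3
      F(i=3) -> return 2  (same call as traced above)
    -> return 5
    F(i=4) -> return 3  (same call as traced above)
  -> return 8
  F(i=5) -> return 5  (same call as traced above)
-> return 13

Final answer: 13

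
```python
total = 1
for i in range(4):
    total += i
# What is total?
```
Trace:
  total=1
  total=1, i=0
  total=2, i=1
  total=4, i=2
  total=7, i=3

Final answer: 7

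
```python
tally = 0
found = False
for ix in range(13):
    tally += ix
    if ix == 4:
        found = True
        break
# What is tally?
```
Trace:
  tally=0
  tally=0, found=False
  tally=0, found=False, ix=0
  tally=1, found=False, ix=1
  tally=3, found=False, ix=2
  tally=6, found=False, ix=3
  tally=10, found=True, ix=4

Final answer: 10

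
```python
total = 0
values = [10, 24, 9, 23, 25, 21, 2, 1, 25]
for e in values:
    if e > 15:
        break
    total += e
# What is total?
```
Trace:
  total=0
  total=10, e=10
  total=10, e=24

Final answer: 10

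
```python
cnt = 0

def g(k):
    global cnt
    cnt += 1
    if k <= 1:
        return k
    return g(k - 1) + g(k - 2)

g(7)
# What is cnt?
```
Call trace (a repeated sub-call is expanded the first time; later identical calls just restate its return value):
g(k=7)
  g(k=6)
    g(k=5)
      g(k=4)
        g(k=3)
          g(k=2)
            g(k=1)
            -> return 1
            g(k=0)
            -> return 0
          -> return 1
          g(k=1)
          -> return 1
        -> return 2
        g(k=2) -> return 1  (same call as traced above)
      -> return 3
      g(k=3) -> return 2  (same call as traced above)
    -> return 5
    g(k=4) -> return 3  (same call as traced above)
  -> return 8
  g(k=5) -> return 5  (same call as traced above)
-> return 13

cnt is incremented once per call, so count the calls in each subtree. Let C(k) = number of calls made by g(k).
C(0) = C(1) = 1 (base case, no recursion); C(k) = 1 + C(k - 1) + C(k - 2) otherwise.
C(2) = 1 + C(1) + C(0) = 1 + 1 + 1 = 3
C(3) = 1 + C(2) + C(1) = 1 + 3 + 1 = 5
C(4) = 1 + C(3) + C(2) = 1 + 5 + 3 = 9
C(5) = 1 + C(4) + C(3) = 1 + 9 + 5 = 15
C(6) = 1 + C(5) + C(4) = 1 + 15 + 9 = 25
C(7) = 1 + C(6) + C(5) = 1 + 25 + 15 = 41
cnt = C(7) = 41

Final answer: 41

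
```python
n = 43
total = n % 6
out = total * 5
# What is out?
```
Trace:
  n=43
  n=43, total=1
  n=43, total=1, out=5

Final answer: 5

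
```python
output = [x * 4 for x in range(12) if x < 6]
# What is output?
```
Trace:
  x=0
  x=1
  x=2
  x=3
  x=4
  x=5
  x=6
  x=7
  x=8
  x=9
  x=10
  x=11
  output=[0, 4, 8, 12, 16, 20]

Final answer: [0, 4, 8, 12, 16, 20]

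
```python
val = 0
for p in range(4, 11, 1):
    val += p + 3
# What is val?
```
Trace:
  val=0
  val=7, p=4
  val=15, p=5
  val=24, p=6
  val=34, p=7
  val=45, p=8
  val=57, p=9
  val=70, p=10

Final answer: 70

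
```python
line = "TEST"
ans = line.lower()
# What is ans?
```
Trace:
  line='TEST'
  line='TEST', ans='test'

Final answer: 'test'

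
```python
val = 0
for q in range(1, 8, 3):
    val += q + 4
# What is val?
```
Trace:
  val=0
  val=5, q=1
  val=13, q=4
  val=24, q=7

Final answer: 24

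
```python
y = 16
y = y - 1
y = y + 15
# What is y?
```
Trace:
  y=16
  y=15
  y=30

Final answer: 30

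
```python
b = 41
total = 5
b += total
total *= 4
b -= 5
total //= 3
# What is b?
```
Trace:
  b=41
  b=41, total=5
  b=46, total=5
  b=46, total=20
  b=41, total=20
  b=41, total=6

Final answer: 41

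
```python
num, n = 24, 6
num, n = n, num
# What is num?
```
Trace:
  num=24, n=6
  num=6, n=24

Final answer: 6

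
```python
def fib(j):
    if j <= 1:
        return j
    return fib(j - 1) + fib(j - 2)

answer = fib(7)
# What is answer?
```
Call trace (a repeated sub-call is expanded the first time; later identical calls just restate its return value):
fib(j=7)
  fib(j=6)
    fib(j=5)
      fib(j=4)
        fib(j=3)
          fib(j=2)
            fib(j=1)
            -> return 1
            fib(j=0)
            -> return 0
          -> return 1
          fib(j=1)
          -> return 1
        -> return 2
        fib(j=2) -> return 1  (same call as traced above)
      -> return 3
      fib(j=3) -> return 2  (same call as traced above)
    -> return 5
    fib(j=4) -> return 3  (same call as traced above)
  -> return 8
  fib(j=5) -> return 5  (same call as traced above)
-> return 13

Final answer: 13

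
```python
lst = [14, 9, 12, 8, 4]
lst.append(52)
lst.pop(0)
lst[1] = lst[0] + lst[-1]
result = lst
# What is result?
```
Trace:
  lst=[14, 9, 12, 8, 4]
  lst=[14, 9, 12, 8, 4, 52]
  lst=[9, 12, 8, 4, 52]
  lst=[9, 61, 8, 4, 52]
  lst=[9, 61, 8, 4, 52], result=[9, 61, 8, 4, 52]

Final answer: [9, 61, 8, 4, 52]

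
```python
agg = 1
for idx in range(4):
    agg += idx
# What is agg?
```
Trace:
  agg=1
  agg=1, idx=0
  agg=2, idx=1
  agg=4, idx=2
  agg=7, idx=3

Final answer: 7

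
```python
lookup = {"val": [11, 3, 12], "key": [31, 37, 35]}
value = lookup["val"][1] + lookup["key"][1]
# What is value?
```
Trace:
  lookup={'val': [11, 3, 12], 'key': [31, 37, 35]}
  lookup={'val': [11, 3, 12], 'key': [31, 37, 35]}, value=40

Final answer: 40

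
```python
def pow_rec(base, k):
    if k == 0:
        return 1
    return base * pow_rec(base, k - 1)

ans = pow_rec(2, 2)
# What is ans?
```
Call trace:
pow_rec(base=2, k=2)
  pow_rec(base=2, k=1)
    pow_rec(base=2, k=0)
    -> return 1
  -> return 2
-> return 4

Final answer: 4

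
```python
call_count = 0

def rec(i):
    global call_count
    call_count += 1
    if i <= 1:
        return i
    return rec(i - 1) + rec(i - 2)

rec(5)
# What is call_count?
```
Call trace (a repeated sub-call is expanded the first time; later identical calls just restate its return value):
rec(i=5)
  rec(i=4)
    rec(i=3)
      rec(i=2)
        rec(i=1)
        -> return 1
        rec(i=0)
        -> return 0
      -> return 1
      rec(i=1)
      -> return 1
    -> return 2
    rec(i=2) -> return 1  (same call as traced above)
  -> return 3
  rec(i=3) -> return 2  (same call as traced above)
-> return 5

call_count is incremented once per call, so count the calls in each subtree. Let C(i) = number of calls made by rec(i).
C(0) = C(1) = 1 (base case, no recursion); C(i) = 1 + C(i - 1) + C(i - 2) otherwise.
C(2) = 1 + C(1) + C(0) = 1 + 1 + 1 = 3
C(3) = 1 + C(2) + C(1) = 1 + 3 + 1 = 5
C(4) = 1 + C(3) + C(2) = 1 + 5 + 3 = 9
C(5) = 1 + C(4) + C(3) = 1 + 9 + 5 = 15
call_count = C(5) = 15

Final answer: 15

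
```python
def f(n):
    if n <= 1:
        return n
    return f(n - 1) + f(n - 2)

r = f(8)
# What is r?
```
Call trace (a repeated sub-call is expanded the first time; later identical calls just restate its return value):
f(n=8)
  f(n=7)
    f(n=6)
      f(n=5)
        f(n=4)
          f(n=3)
            f(n=2)
              f(n=1)
              -> return 1
              f(n=0)
              -> return 0
            -> return 1
            f(n=1)
            -> return 1
          -> return 2
          f(n=2) -> return 1  (same call as traced above)
        -> return 3
        f(n=3) -> return 2  (same call as traced above)
      -> return 5
      f(n=4) -> return 3  (same call as traced above)
    -> return 8
    f(n=5) -> return 5  (same call as traced above)
  -> return 13
  f(n=6) -> return 8  (same call as traced above)
-> return 21

Final answer: 21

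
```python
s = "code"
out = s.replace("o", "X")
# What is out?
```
Trace:
  s='code'
  s='code', out='cXde'

Final answer: 'cXde'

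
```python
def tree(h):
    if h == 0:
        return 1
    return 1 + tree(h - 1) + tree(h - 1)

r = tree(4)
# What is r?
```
Call trace (a repeated sub-call is expanded the first time; later identical calls just restate its return value):
tree(h=4)
  tree(h=3)
    tree(h=2)
      tree(h=1)
        tree(h=0)
        -> return 1
        tree(h=0)
        -> return 1
      -> return 3
      tree(h=1) -> return 3  (same call as traced above)
    -> return 7
    tree(h=2) -> return 7  (same call as traced above)
  -> return 15
  tree(h=3) -> return 15  (same call as traced above)
-> return 31

Final answer: 31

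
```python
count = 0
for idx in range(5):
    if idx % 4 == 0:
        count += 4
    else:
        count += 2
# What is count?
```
Trace:
  count=0
  count=4, idx=0
  count=6, idx=1
  count=8, idx=2
  count=10, idx=3
  count=14, idx=4

Final answer: 14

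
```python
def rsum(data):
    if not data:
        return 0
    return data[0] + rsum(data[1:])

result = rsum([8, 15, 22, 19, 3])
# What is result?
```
Call trace:
rsum(data=[8, 15, 22, 19, 3])
  rsum(data=[15, 22, 19, 3])
    rsum(data=[22, 19, 3])
      rsum(data=[19, 3])
        rsum(data=[3])
          rsum(data=[])
          -> return 0
        -> return 3
      -> return 22
    -> return 44
  -> return 59
-> return 67

Final answer: 67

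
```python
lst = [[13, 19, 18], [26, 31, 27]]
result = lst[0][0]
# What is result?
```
Trace:
  lst=[[13, 19, 18], [26, 31, 27]]
  lst=[[13, 19, 18], [26, 31, 27]], result=13

Final answer: 13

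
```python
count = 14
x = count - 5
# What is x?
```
Trace:
  count=14
  count=14, x=9

Final answer: 9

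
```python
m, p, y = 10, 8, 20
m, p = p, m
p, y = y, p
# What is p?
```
Trace:
  m=10, p=8, y=20
  m=8, p=10, y=20
  m=8, p=20, y=10

Final answer: 20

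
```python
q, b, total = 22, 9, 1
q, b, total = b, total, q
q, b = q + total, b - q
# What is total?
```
Trace:
  q=22, b=9, total=1
  q=9, b=1, total=22
  q=31, b=-8, total=22

Final answer: 22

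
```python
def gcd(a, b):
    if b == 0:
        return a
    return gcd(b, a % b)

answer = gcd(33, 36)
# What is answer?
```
Call trace:
gcd(a=33, b=36)
  gcd(a=36, b=33)
    gcd(a=33, b=3)
      gcd(a=3, b=0)
      -> return 3
    -> return 3
  -> return 3
-> return 3

Final answer: 3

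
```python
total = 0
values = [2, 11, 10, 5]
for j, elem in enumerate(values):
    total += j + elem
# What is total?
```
Trace:
  total=0
  total=2, j=0, elem=2
  total=14, j=1, elem=11
  total=26, j=2, elem=10
  total=34, j=3, elem=5

Final answer: 34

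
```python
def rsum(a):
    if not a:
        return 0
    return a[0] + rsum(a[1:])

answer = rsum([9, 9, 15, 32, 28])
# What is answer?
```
Call trace:
rsum(a=[9, 9, 15, 32, 28])
  rsum(a=[9, 15, 32, 28])
    rsum(a=[15, 32, 28])
      rsum(a=[32, 28])
        rsum(a=[28])
          rsum(a=[])
          -> return 0
        -> return 28
      -> return 60
    -> return 75
  -> return 84
-> return 93

Final answer: 93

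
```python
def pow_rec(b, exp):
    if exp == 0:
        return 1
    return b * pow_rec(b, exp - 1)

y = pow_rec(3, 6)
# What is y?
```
Call trace:
pow_rec(b=3, exp=6)
  pow_rec(b=3, exp=5)
    pow_rec(b=3, exp=4)
      pow_rec(b=3, exp=3)
        pow_rec(b=3, exp=2)
          pow_rec(b=3, exp=1)
            pow_rec(b=3, exp=0)
            -> return 1
          -> return 3
        -> return 9
      -> return 27
    -> return 81
  -> return 243
-> return 729

Final answer: 729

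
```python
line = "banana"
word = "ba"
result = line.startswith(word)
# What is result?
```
Trace:
  line='banana'
  line='banana', word='ba'
  line='banana', word='ba', result=True

Final answer: True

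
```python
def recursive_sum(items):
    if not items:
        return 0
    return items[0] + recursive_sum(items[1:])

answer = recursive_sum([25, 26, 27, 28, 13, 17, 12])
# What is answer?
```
Call trace:
recursive_sum(items=[25, 26, 27, 28, 13, 17, 12])
  recursive_sum(items=[26, 27, 28, 13, 17, 12])
    recursive_sum(items=[27, 28, 13, 17, 12])
      recursive_sum(items=[28, 13, 17, 12])
        recursive_sum(items=[13, 17, 12])
          recursive_sum(items=[17, 12])
            recursive_sum(items=[12])
              recursive_sum(items=[])
              -> return 0
            -> return 12
          -> return 29
        -> return 42
      -> return 70
    -> return 97
  -> return 123
-> return 148

Final answer: 148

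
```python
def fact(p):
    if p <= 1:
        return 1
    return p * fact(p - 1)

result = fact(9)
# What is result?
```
Call trace:
fact(p=9)
  fact(p=8)
    fact(p=7)
      fact(p=6)
        fact(p=5)
          fact(p=4)
            fact(p=3)
              fact(p=2)
                fact(p=1)
                -> return 1
              -> return 2
            -> return 6
          -> return 24
        -> return 120
      -> return 720
    -> return 5040
  -> return 40320
-> return 362880

Final answer: 362880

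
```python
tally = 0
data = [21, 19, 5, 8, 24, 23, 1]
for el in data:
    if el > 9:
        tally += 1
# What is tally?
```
Trace:
  tally=0
  tally=1, el=21
  tally=2, el=19
  tally=2, el=5
  tally=2, el=8
  tally=3, el=24
  tally=4, el=23
  tally=4, el=1

Final answer: 4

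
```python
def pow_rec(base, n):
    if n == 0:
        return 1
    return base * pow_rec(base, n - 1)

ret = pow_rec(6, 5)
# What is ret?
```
Call trace:
pow_rec(base=6, n=5)
  pow_rec(base=6, n=4)
    pow_rec(base=6, n=3)
      pow_rec(base=6, n=2)
        pow_rec(base=6, n=1)
          pow_rec(base=6, n=0)
          -> return 1
        -> return 6
      -> return 36
    -> return 216
  -> return 1296
-> return 7776

Final answer: 7776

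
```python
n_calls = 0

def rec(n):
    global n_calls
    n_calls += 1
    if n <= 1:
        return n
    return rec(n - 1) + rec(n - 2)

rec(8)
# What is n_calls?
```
Call trace (a repeated sub-call is expanded the first time; later identical calls just restate its return value):
rec(n=8)
  rec(n=7)
    rec(n=6)
      rec(n=5)
        rec(n=4)
          rec(n=3)
            rec(n=2)
              rec(n=1)
              -> return 1
              rec(n=0)
              -> return 0
            -> return 1
            rec(n=1)
            -> return 1
          -> return 2
          rec(n=2) -> return 1  (same call as traced above)
        -> return 3
        rec(n=3) -> return 2  (same call as traced above)
      -> return 5
      rec(n=4) -> return 3  (same call as traced above)
    -> return 8
    rec(n=5) -> return 5  (same call as traced above)
  -> return 13
  rec(n=6) -> return 8  (same call as traced above)
-> return 21

n_calls is incremented once per call, so count the calls in each subtree. Let C(n) = number of calls made by rec(n).
C(0) = C(1) = 1 (base case, no recursion); C(n) = 1 + C(n - 1) + C(n - 2) otherwise.
C(2) = 1 + C(1) + C(0) = 1 + 1 + 1 = 3
C(3) = 1 + C(2) + C(1) = 1 + 3 + 1 = 5
C(4) = 1 + C(3) + C(2) = 1 + 5 + 3 = 9
C(5) = 1 + C(4) + C(3) = 1 + 9 + 5 = 15
C(6) = 1 + C(5) + C(4) = 1 + 15 + 9 = 25
C(7) = 1 + C(6) + C(5) = 1 + 25 + 15 = 41
C(8) = 1 + C(7) + C(6) = 1 + 41 + 25 = 67
n_calls = C(8) = 67

Final answer: 67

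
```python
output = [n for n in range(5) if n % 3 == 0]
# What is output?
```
Trace:
  n=0
  n=1
  n=2
  n=3
  n=4
  output=[0, 3]

Final answer: [0, 3]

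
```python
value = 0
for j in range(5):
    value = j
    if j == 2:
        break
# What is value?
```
Trace:
  value=0
  value=0, j=0
  value=1, j=1
  value=2, j=2

Final answer: 2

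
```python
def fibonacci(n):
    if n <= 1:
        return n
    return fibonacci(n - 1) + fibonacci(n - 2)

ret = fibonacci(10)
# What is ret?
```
Call trace (a repeated sub-call is expanded the first time; later identical calls just restate its return value):
fibonacci(n=10)
  fibonacci(n=9)
    fibonacci(n=8)
      fibonacci(n=7)
        fibonacci(n=6)
          fibonacci(n=5)
            fibonacci(n=4)
              fibonacci(n=3)
                fibonacci(n=2)
                  fibonacci(n=1)
                  -> return 1
                  fibonacci(n=0)
                  -> return 0
                -> return 1
                fibonacci(n=1)
                -> return 1
              -> return 2
              fibonacci(n=2) -> return 1  (same call as traced above)
            -> return 3
            fibonacci(n=3) -> return 2  (same call as traced above)
          -> return 5
          fibonacci(n=4) -> return 3  (same call as traced above)
        -> return 8
        fibonacci(n=5) -> return 5  (same call as traced above)
      -> return 13
      fibonacci(n=6) -> return 8  (same call as traced above)
    -> return 21
    fibonacci(n=7) -> return 13  (same call as traced above)
  -> return 34
  fibonacci(n=8) -> return 21  (same call as traced above)
-> return 55

Final answer: 55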